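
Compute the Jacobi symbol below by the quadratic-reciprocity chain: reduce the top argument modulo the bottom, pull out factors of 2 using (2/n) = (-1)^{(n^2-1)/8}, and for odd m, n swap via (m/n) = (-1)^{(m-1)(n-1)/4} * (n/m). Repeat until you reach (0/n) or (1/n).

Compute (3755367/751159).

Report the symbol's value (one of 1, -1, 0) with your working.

(3755367/751159) = (750731/751159)   [reduce mod 751159]
reciprocity: (750731/751159) = -1·(751159/750731) since 750731 mod 4 = 3, 751159 mod 4 = 3; sign now -1
(751159/750731) = (428/750731)   [reduce mod 750731]
428 = 2^2·107; (2/750731) = -1 since 750731 mod 8 = 3, so (428/750731) = (-1)^2·(107/750731); sign now -1
reciprocity: (107/750731) = -1·(750731/107) since 107 mod 4 = 3, 750731 mod 4 = 3; sign now +1
(750731/107) = (19/107)   [reduce mod 107]
reciprocity: (19/107) = -1·(107/19) since 19 mod 4 = 3, 107 mod 4 = 3; sign now -1
(107/19) = (12/19)   [reduce mod 19]
12 = 2^2·3; (2/19) = -1 since 19 mod 8 = 3, so (12/19) = (-1)^2·(3/19); sign now -1
reciprocity: (3/19) = -1·(19/3) since 3 mod 4 = 3, 19 mod 4 = 3; sign now +1
(19/3) = (1/3)   [reduce mod 3]
(1/3) = 1; final value = sign = +1

1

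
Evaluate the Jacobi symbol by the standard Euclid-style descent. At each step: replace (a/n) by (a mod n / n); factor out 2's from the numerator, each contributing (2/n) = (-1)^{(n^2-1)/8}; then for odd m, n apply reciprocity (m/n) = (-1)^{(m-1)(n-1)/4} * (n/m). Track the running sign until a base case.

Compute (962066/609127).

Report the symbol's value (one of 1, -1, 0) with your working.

(962066/609127): 962066 mod 609127 = 352939, so (962066/609127) = (352939/609127)
flip (352939/609127) -> (609127/352939): both odd, 352939 mod 4 = 3, 609127 mod 4 = 3, so the flip contributes -1; sign now -1
(609127/352939): 609127 mod 352939 = 256188, so (609127/352939) = (256188/352939)
factor out 2^2: 256188 = 2^2·64047; with 352939 mod 8 = 3, (2/352939) = -1; sign now -1; continue with (64047/352939)
flip (64047/352939) -> (352939/64047): both odd, 64047 mod 4 = 3, 352939 mod 4 = 3, so the flip contributes -1; sign now +1
(352939/64047): 352939 mod 64047 = 32704, so (352939/64047) = (32704/64047)
factor out 2^6: 32704 = 2^6·511; with 64047 mod 8 = 7, (2/64047) = +1; sign now +1; continue with (511/64047)
flip (511/64047) -> (64047/511): both odd, 511 mod 4 = 3, 64047 mod 4 = 3, so the flip contributes -1; sign now -1
(64047/511): 64047 mod 511 = 172, so (64047/511) = (172/511)
factor out 2^2: 172 = 2^2·43; with 511 mod 8 = 7, (2/511) = +1; sign now -1; continue with (43/511)
flip (43/511) -> (511/43): both odd, 43 mod 4 = 3, 511 mod 4 = 3, so the flip contributes -1; sign now +1
(511/43): 511 mod 43 = 38, so (511/43) = (38/43)
factor out 2^1: 38 = 2^1·19; with 43 mod 8 = 3, (2/43) = -1; sign now -1; continue with (19/43)
flip (19/43) -> (43/19): both odd, 19 mod 4 = 3, 43 mod 4 = 3, so the flip contributes -1; sign now +1
(43/19): 43 mod 19 = 5, so (43/19) = (5/19)
flip (5/19) -> (19/5): both odd, 5 mod 4 = 1, 19 mod 4 = 3, so the flip contributes +1; sign now +1
(19/5): 19 mod 5 = 4, so (19/5) = (4/5)
factor out 2^2: 4 = 2^2·1; with 5 mod 8 = 5, (2/5) = -1; sign now +1; continue with (1/5)
reached (1/5) = 1, so the symbol is +1

1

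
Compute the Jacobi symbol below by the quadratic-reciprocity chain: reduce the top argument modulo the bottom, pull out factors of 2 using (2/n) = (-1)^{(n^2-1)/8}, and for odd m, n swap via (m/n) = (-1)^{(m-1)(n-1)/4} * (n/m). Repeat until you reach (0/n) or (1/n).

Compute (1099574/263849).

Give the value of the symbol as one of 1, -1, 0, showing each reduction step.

-1

(1099574/263849): 1099574 mod 263849 = 44178, so (1099574/263849) = (44178/263849)
factor out 2^1: 44178 = 2^1·22089; with 263849 mod 8 = 1, (2/263849) = +1; sign now +1; continue with (22089/263849)
flip (22089/263849) -> (263849/22089): both odd, 22089 mod 4 = 1, 263849 mod 4 = 1, so the flip contributes +1; sign now +1
(263849/22089): 263849 mod 22089 = 20870, so (263849/22089) = (20870/22089)
factor out 2^1: 20870 = 2^1·10435; with 22089 mod 8 = 1, (2/22089) = +1; sign now +1; continue with (10435/22089)
flip (10435/22089) -> (22089/10435): both odd, 10435 mod 4 = 3, 22089 mod 4 = 1, so the flip contributes +1; sign now +1
(22089/10435): 22089 mod 10435 = 1219, so (22089/10435) = (1219/10435)
flip (1219/10435) -> (10435/1219): both odd, 1219 mod 4 = 3, 10435 mod 4 = 3, so the flip contributes -1; sign now -1
(10435/1219): 10435 mod 1219 = 683, so (10435/1219) = (683/1219)
flip (683/1219) -> (1219/683): both odd, 683 mod 4 = 3, 1219 mod 4 = 3, so the flip contributes -1; sign now +1
(1219/683): 1219 mod 683 = 536, so (1219/683) = (536/683)
factor out 2^3: 536 = 2^3·67; with 683 mod 8 = 3, (2/683) = -1; sign now -1; continue with (67/683)
flip (67/683) -> (683/67): both odd, 67 mod 4 = 3, 683 mod 4 = 3, so the flip contributes -1; sign now +1
(683/67): 683 mod 67 = 13, so (683/67) = (13/67)
flip (13/67) -> (67/13): both odd, 13 mod 4 = 1, 67 mod 4 = 3, so the flip contributes +1; sign now +1
(67/13): 67 mod 13 = 2, so (67/13) = (2/13)
factor out 2^1: 2 = 2^1·1; with 13 mod 8 = 5, (2/13) = -1; sign now -1; continue with (1/13)
reached (1/13) = 1, so the symbol is -1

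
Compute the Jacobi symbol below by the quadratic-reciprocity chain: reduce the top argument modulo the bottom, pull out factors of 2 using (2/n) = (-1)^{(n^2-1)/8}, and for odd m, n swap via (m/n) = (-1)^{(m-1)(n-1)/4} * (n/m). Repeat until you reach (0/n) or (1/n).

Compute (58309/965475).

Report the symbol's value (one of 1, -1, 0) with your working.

1

reciprocity: (58309/965475) = +1·(965475/58309) since 58309 mod 4 = 1, 965475 mod 4 = 3; sign now +1
(965475/58309) = (32531/58309)   [reduce mod 58309]
reciprocity: (32531/58309) = +1·(58309/32531) since 32531 mod 4 = 3, 58309 mod 4 = 1; sign now +1
(58309/32531) = (25778/32531)   [reduce mod 32531]
25778 = 2^1·12889; (2/32531) = -1 since 32531 mod 8 = 3, so (25778/32531) = (-1)^1·(12889/32531); sign now -1
reciprocity: (12889/32531) = +1·(32531/12889) since 12889 mod 4 = 1, 32531 mod 4 = 3; sign now -1
(32531/12889) = (6753/12889)   [reduce mod 12889]
reciprocity: (6753/12889) = +1·(12889/6753) since 6753 mod 4 = 1, 12889 mod 4 = 1; sign now -1
(12889/6753) = (6136/6753)   [reduce mod 6753]
6136 = 2^3·767; (2/6753) = +1 since 6753 mod 8 = 1, so (6136/6753) = (+1)^3·(767/6753); sign now -1
reciprocity: (767/6753) = +1·(6753/767) since 767 mod 4 = 3, 6753 mod 4 = 1; sign now -1
(6753/767) = (617/767)   [reduce mod 767]
reciprocity: (617/767) = +1·(767/617) since 617 mod 4 = 1, 767 mod 4 = 3; sign now -1
(767/617) = (150/617)   [reduce mod 617]
150 = 2^1·75; (2/617) = +1 since 617 mod 8 = 1, so (150/617) = (+1)^1·(75/617); sign now -1
reciprocity: (75/617) = +1·(617/75) since 75 mod 4 = 3, 617 mod 4 = 1; sign now -1
(617/75) = (17/75)   [reduce mod 75]
reciprocity: (17/75) = +1·(75/17) since 17 mod 4 = 1, 75 mod 4 = 3; sign now -1
(75/17) = (7/17)   [reduce mod 17]
reciprocity: (7/17) = +1·(17/7) since 7 mod 4 = 3, 17 mod 4 = 1; sign now -1
(17/7) = (3/7)   [reduce mod 7]
reciprocity: (3/7) = -1·(7/3) since 3 mod 4 = 3, 7 mod 4 = 3; sign now +1
(7/3) = (1/3)   [reduce mod 3]
(1/3) = 1; final value = sign = +1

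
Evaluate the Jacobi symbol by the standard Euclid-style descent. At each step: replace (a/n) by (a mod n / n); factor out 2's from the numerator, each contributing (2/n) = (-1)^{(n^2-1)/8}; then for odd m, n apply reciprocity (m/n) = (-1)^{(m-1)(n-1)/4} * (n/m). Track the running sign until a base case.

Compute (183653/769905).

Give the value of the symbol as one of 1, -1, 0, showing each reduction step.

-1

reciprocity: (183653/769905) = +1·(769905/183653) since 183653 mod 4 = 1, 769905 mod 4 = 1; sign now +1
(769905/183653) = (35293/183653)   [reduce mod 183653]
reciprocity: (35293/183653) = +1·(183653/35293) since 35293 mod 4 = 1, 183653 mod 4 = 1; sign now +1
(183653/35293) = (7188/35293)   [reduce mod 35293]
7188 = 2^2·1797; (2/35293) = -1 since 35293 mod 8 = 5, so (7188/35293) = (-1)^2·(1797/35293); sign now +1
reciprocity: (1797/35293) = +1·(35293/1797) since 1797 mod 4 = 1, 35293 mod 4 = 1; sign now +1
(35293/1797) = (1150/1797)   [reduce mod 1797]
1150 = 2^1·575; (2/1797) = -1 since 1797 mod 8 = 5, so (1150/1797) = (-1)^1·(575/1797); sign now -1
reciprocity: (575/1797) = +1·(1797/575) since 575 mod 4 = 3, 1797 mod 4 = 1; sign now -1
(1797/575) = (72/575)   [reduce mod 575]
72 = 2^3·9; (2/575) = +1 since 575 mod 8 = 7, so (72/575) = (+1)^3·(9/575); sign now -1
reciprocity: (9/575) = +1·(575/9) since 9 mod 4 = 1, 575 mod 4 = 3; sign now -1
(575/9) = (8/9)   [reduce mod 9]
8 = 2^3·1; (2/9) = +1 since 9 mod 8 = 1, so (8/9) = (+1)^3·(1/9); sign now -1
(1/9) = 1; final value = sign = -1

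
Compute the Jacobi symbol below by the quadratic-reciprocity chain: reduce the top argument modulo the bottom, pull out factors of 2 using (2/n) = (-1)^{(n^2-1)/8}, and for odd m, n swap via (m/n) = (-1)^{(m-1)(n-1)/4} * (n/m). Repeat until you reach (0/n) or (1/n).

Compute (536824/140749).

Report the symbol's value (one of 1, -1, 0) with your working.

-1

(536824/140749): 536824 mod 140749 = 114577, so (536824/140749) = (114577/140749)
flip (114577/140749) -> (140749/114577): both odd, 114577 mod 4 = 1, 140749 mod 4 = 1, so the flip contributes +1; sign now +1
(140749/114577): 140749 mod 114577 = 26172, so (140749/114577) = (26172/114577)
factor out 2^2: 26172 = 2^2·6543; with 114577 mod 8 = 1, (2/114577) = +1; sign now +1; continue with (6543/114577)
flip (6543/114577) -> (114577/6543): both odd, 6543 mod 4 = 3, 114577 mod 4 = 1, so the flip contributes +1; sign now +1
(114577/6543): 114577 mod 6543 = 3346, so (114577/6543) = (3346/6543)
factor out 2^1: 3346 = 2^1·1673; with 6543 mod 8 = 7, (2/6543) = +1; sign now +1; continue with (1673/6543)
flip (1673/6543) -> (6543/1673): both odd, 1673 mod 4 = 1, 6543 mod 4 = 3, so the flip contributes +1; sign now +1
(6543/1673): 6543 mod 1673 = 1524, so (6543/1673) = (1524/1673)
factor out 2^2: 1524 = 2^2·381; with 1673 mod 8 = 1, (2/1673) = +1; sign now +1; continue with (381/1673)
flip (381/1673) -> (1673/381): both odd, 381 mod 4 = 1, 1673 mod 4 = 1, so the flip contributes +1; sign now +1
(1673/381): 1673 mod 381 = 149, so (1673/381) = (149/381)
flip (149/381) -> (381/149): both odd, 149 mod 4 = 1, 381 mod 4 = 1, so the flip contributes +1; sign now +1
(381/149): 381 mod 149 = 83, so (381/149) = (83/149)
flip (83/149) -> (149/83): both odd, 83 mod 4 = 3, 149 mod 4 = 1, so the flip contributes +1; sign now +1
(149/83): 149 mod 83 = 66, so (149/83) = (66/83)
factor out 2^1: 66 = 2^1·33; with 83 mod 8 = 3, (2/83) = -1; sign now -1; continue with (33/83)
flip (33/83) -> (83/33): both odd, 33 mod 4 = 1, 83 mod 4 = 3, so the flip contributes +1; sign now -1
(83/33): 83 mod 33 = 17, so (83/33) = (17/33)
flip (17/33) -> (33/17): both odd, 17 mod 4 = 1, 33 mod 4 = 1, so the flip contributes +1; sign now -1
(33/17): 33 mod 17 = 16, so (33/17) = (16/17)
factor out 2^4: 16 = 2^4·1; with 17 mod 8 = 1, (2/17) = +1; sign now -1; continue with (1/17)
reached (1/17) = 1, so the symbol is -1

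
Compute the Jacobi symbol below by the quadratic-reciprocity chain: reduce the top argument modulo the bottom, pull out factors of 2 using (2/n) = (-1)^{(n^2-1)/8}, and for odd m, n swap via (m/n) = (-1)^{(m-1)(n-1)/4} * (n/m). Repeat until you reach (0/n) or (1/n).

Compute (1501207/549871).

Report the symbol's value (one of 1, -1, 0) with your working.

(1501207/549871): 1501207 mod 549871 = 401465, so (1501207/549871) = (401465/549871)
flip (401465/549871) -> (549871/401465): both odd, 401465 mod 4 = 1, 549871 mod 4 = 3, so the flip contributes +1; sign now +1
(549871/401465): 549871 mod 401465 = 148406, so (549871/401465) = (148406/401465)
factor out 2^1: 148406 = 2^1·74203; with 401465 mod 8 = 1, (2/401465) = +1; sign now +1; continue with (74203/401465)
flip (74203/401465) -> (401465/74203): both odd, 74203 mod 4 = 3, 401465 mod 4 = 1, so the flip contributes +1; sign now +1
(401465/74203): 401465 mod 74203 = 30450, so (401465/74203) = (30450/74203)
factor out 2^1: 30450 = 2^1·15225; with 74203 mod 8 = 3, (2/74203) = -1; sign now -1; continue with (15225/74203)
flip (15225/74203) -> (74203/15225): both odd, 15225 mod 4 = 1, 74203 mod 4 = 3, so the flip contributes +1; sign now -1
(74203/15225): 74203 mod 15225 = 13303, so (74203/15225) = (13303/15225)
flip (13303/15225) -> (15225/13303): both odd, 13303 mod 4 = 3, 15225 mod 4 = 1, so the flip contributes +1; sign now -1
(15225/13303): 15225 mod 13303 = 1922, so (15225/13303) = (1922/13303)
factor out 2^1: 1922 = 2^1·961; with 13303 mod 8 = 7, (2/13303) = +1; sign now -1; continue with (961/13303)
flip (961/13303) -> (13303/961): both odd, 961 mod 4 = 1, 13303 mod 4 = 3, so the flip contributes +1; sign now -1
(13303/961): 13303 mod 961 = 810, so (13303/961) = (810/961)
factor out 2^1: 810 = 2^1·405; with 961 mod 8 = 1, (2/961) = +1; sign now -1; continue with (405/961)
flip (405/961) -> (961/405): both odd, 405 mod 4 = 1, 961 mod 4 = 1, so the flip contributes +1; sign now -1
(961/405): 961 mod 405 = 151, so (961/405) = (151/405)
flip (151/405) -> (405/151): both odd, 151 mod 4 = 3, 405 mod 4 = 1, so the flip contributes +1; sign now -1
(405/151): 405 mod 151 = 103, so (405/151) = (103/151)
flip (103/151) -> (151/103): both odd, 103 mod 4 = 3, 151 mod 4 = 3, so the flip contributes -1; sign now +1
(151/103): 151 mod 103 = 48, so (151/103) = (48/103)
factor out 2^4: 48 = 2^4·3; with 103 mod 8 = 7, (2/103) = +1; sign now +1; continue with (3/103)
flip (3/103) -> (103/3): both odd, 3 mod 4 = 3, 103 mod 4 = 3, so the flip contributes -1; sign now -1
(103/3): 103 mod 3 = 1, so (103/3) = (1/3)
reached (1/3) = 1, so the symbol is -1

-1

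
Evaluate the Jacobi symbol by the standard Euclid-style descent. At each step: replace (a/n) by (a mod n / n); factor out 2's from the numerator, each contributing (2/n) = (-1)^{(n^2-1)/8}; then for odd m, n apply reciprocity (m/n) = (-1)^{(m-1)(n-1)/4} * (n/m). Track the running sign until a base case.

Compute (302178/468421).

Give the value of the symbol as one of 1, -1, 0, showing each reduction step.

302178 = 2^1·151089; (2/468421) = -1 since 468421 mod 8 = 5, so (302178/468421) = (-1)^1·(151089/468421); sign now -1
reciprocity: (151089/468421) = +1·(468421/151089) since 151089 mod 4 = 1, 468421 mod 4 = 1; sign now -1
(468421/151089) = (15154/151089)   [reduce mod 151089]
15154 = 2^1·7577; (2/151089) = +1 since 151089 mod 8 = 1, so (15154/151089) = (+1)^1·(7577/151089); sign now -1
reciprocity: (7577/151089) = +1·(151089/7577) since 7577 mod 4 = 1, 151089 mod 4 = 1; sign now -1
(151089/7577) = (7126/7577)   [reduce mod 7577]
7126 = 2^1·3563; (2/7577) = +1 since 7577 mod 8 = 1, so (7126/7577) = (+1)^1·(3563/7577); sign now -1
reciprocity: (3563/7577) = +1·(7577/3563) since 3563 mod 4 = 3, 7577 mod 4 = 1; sign now -1
(7577/3563) = (451/3563)   [reduce mod 3563]
reciprocity: (451/3563) = -1·(3563/451) since 451 mod 4 = 3, 3563 mod 4 = 3; sign now +1
(3563/451) = (406/451)   [reduce mod 451]
406 = 2^1·203; (2/451) = -1 since 451 mod 8 = 3, so (406/451) = (-1)^1·(203/451); sign now -1
reciprocity: (203/451) = -1·(451/203) since 203 mod 4 = 3, 451 mod 4 = 3; sign now +1
(451/203) = (45/203)   [reduce mod 203]
reciprocity: (45/203) = +1·(203/45) since 45 mod 4 = 1, 203 mod 4 = 3; sign now +1
(203/45) = (23/45)   [reduce mod 45]
reciprocity: (23/45) = +1·(45/23) since 23 mod 4 = 3, 45 mod 4 = 1; sign now +1
(45/23) = (22/23)   [reduce mod 23]
22 = 2^1·11; (2/23) = +1 since 23 mod 8 = 7, so (22/23) = (+1)^1·(11/23); sign now +1
reciprocity: (11/23) = -1·(23/11) since 11 mod 4 = 3, 23 mod 4 = 3; sign now -1
(23/11) = (1/11)   [reduce mod 11]
(1/11) = 1; final value = sign = -1

-1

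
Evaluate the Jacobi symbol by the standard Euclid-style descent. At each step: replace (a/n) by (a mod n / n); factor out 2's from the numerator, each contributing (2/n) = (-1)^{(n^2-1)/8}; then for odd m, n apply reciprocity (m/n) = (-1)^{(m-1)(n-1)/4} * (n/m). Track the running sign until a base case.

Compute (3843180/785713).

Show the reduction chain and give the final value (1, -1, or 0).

(3843180/785713): 3843180 mod 785713 = 700328, so (3843180/785713) = (700328/785713)
factor out 2^3: 700328 = 2^3·87541; with 785713 mod 8 = 1, (2/785713) = +1; sign now +1; continue with (87541/785713)
flip (87541/785713) -> (785713/87541): both odd, 87541 mod 4 = 1, 785713 mod 4 = 1, so the flip contributes +1; sign now +1
(785713/87541): 785713 mod 87541 = 85385, so (785713/87541) = (85385/87541)
flip (85385/87541) -> (87541/85385): both odd, 85385 mod 4 = 1, 87541 mod 4 = 1, so the flip contributes +1; sign now +1
(87541/85385): 87541 mod 85385 = 2156, so (87541/85385) = (2156/85385)
factor out 2^2: 2156 = 2^2·539; with 85385 mod 8 = 1, (2/85385) = +1; sign now +1; continue with (539/85385)
flip (539/85385) -> (85385/539): both odd, 539 mod 4 = 3, 85385 mod 4 = 1, so the flip contributes +1; sign now +1
(85385/539): 85385 mod 539 = 223, so (85385/539) = (223/539)
flip (223/539) -> (539/223): both odd, 223 mod 4 = 3, 539 mod 4 = 3, so the flip contributes -1; sign now -1
(539/223): 539 mod 223 = 93, so (539/223) = (93/223)
flip (93/223) -> (223/93): both odd, 93 mod 4 = 1, 223 mod 4 = 3, so the flip contributes +1; sign now -1
(223/93): 223 mod 93 = 37, so (223/93) = (37/93)
flip (37/93) -> (93/37): both odd, 37 mod 4 = 1, 93 mod 4 = 1, so the flip contributes +1; sign now -1
(93/37): 93 mod 37 = 19, so (93/37) = (19/37)
flip (19/37) -> (37/19): both odd, 19 mod 4 = 3, 37 mod 4 = 1, so the flip contributes +1; sign now -1
(37/19): 37 mod 19 = 18, so (37/19) = (18/19)
factor out 2^1: 18 = 2^1·9; with 19 mod 8 = 3, (2/19) = -1; sign now +1; continue with (9/19)
flip (9/19) -> (19/9): both odd, 9 mod 4 = 1, 19 mod 4 = 3, so the flip contributes +1; sign now +1
(19/9): 19 mod 9 = 1, so (19/9) = (1/9)
reached (1/9) = 1, so the symbol is +1

1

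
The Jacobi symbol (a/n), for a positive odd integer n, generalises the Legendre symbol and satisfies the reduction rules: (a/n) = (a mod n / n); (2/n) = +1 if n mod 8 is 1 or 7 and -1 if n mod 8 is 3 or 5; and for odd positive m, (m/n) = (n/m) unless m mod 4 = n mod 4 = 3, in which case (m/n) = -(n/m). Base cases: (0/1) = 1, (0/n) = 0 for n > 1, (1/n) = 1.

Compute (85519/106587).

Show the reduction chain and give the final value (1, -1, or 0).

flip (85519/106587) -> (106587/85519): both odd, 85519 mod 4 = 3, 106587 mod 4 = 3, so the flip contributes -1; sign now -1
(106587/85519): 106587 mod 85519 = 21068, so (106587/85519) = (21068/85519)
factor out 2^2: 21068 = 2^2·5267; with 85519 mod 8 = 7, (2/85519) = +1; sign now -1; continue with (5267/85519)
flip (5267/85519) -> (85519/5267): both odd, 5267 mod 4 = 3, 85519 mod 4 = 3, so the flip contributes -1; sign now +1
(85519/5267): 85519 mod 5267 = 1247, so (85519/5267) = (1247/5267)
flip (1247/5267) -> (5267/1247): both odd, 1247 mod 4 = 3, 5267 mod 4 = 3, so the flip contributes -1; sign now -1
(5267/1247): 5267 mod 1247 = 279, so (5267/1247) = (279/1247)
flip (279/1247) -> (1247/279): both odd, 279 mod 4 = 3, 1247 mod 4 = 3, so the flip contributes -1; sign now +1
(1247/279): 1247 mod 279 = 131, so (1247/279) = (131/279)
flip (131/279) -> (279/131): both odd, 131 mod 4 = 3, 279 mod 4 = 3, so the flip contributes -1; sign now -1
(279/131): 279 mod 131 = 17, so (279/131) = (17/131)
flip (17/131) -> (131/17): both odd, 17 mod 4 = 1, 131 mod 4 = 3, so the flip contributes +1; sign now -1
(131/17): 131 mod 17 = 12, so (131/17) = (12/17)
factor out 2^2: 12 = 2^2·3; with 17 mod 8 = 1, (2/17) = +1; sign now -1; continue with (3/17)
flip (3/17) -> (17/3): both odd, 3 mod 4 = 3, 17 mod 4 = 1, so the flip contributes +1; sign now -1
(17/3): 17 mod 3 = 2, so (17/3) = (2/3)
factor out 2^1: 2 = 2^1·1; with 3 mod 8 = 3, (2/3) = -1; sign now +1; continue with (1/3)
reached (1/3) = 1, so the symbol is +1

1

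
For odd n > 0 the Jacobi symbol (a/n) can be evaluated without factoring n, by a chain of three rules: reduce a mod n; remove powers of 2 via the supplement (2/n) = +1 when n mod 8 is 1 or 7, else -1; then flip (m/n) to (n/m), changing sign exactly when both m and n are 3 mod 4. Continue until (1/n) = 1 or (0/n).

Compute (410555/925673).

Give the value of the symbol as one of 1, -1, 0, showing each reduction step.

reciprocity: (410555/925673) = +1·(925673/410555) since 410555 mod 4 = 3, 925673 mod 4 = 1; sign now +1
(925673/410555) = (104563/410555)   [reduce mod 410555]
reciprocity: (104563/410555) = -1·(410555/104563) since 104563 mod 4 = 3, 410555 mod 4 = 3; sign now -1
(410555/104563) = (96866/104563)   [reduce mod 104563]
96866 = 2^1·48433; (2/104563) = -1 since 104563 mod 8 = 3, so (96866/104563) = (-1)^1·(48433/104563); sign now +1
reciprocity: (48433/104563) = +1·(104563/48433) since 48433 mod 4 = 1, 104563 mod 4 = 3; sign now +1
(104563/48433) = (7697/48433)   [reduce mod 48433]
reciprocity: (7697/48433) = +1·(48433/7697) since 7697 mod 4 = 1, 48433 mod 4 = 1; sign now +1
(48433/7697) = (2251/7697)   [reduce mod 7697]
reciprocity: (2251/7697) = +1·(7697/2251) since 2251 mod 4 = 3, 7697 mod 4 = 1; sign now +1
(7697/2251) = (944/2251)   [reduce mod 2251]
944 = 2^4·59; (2/2251) = -1 since 2251 mod 8 = 3, so (944/2251) = (-1)^4·(59/2251); sign now +1
reciprocity: (59/2251) = -1·(2251/59) since 59 mod 4 = 3, 2251 mod 4 = 3; sign now -1
(2251/59) = (9/59)   [reduce mod 59]
reciprocity: (9/59) = +1·(59/9) since 9 mod 4 = 1, 59 mod 4 = 3; sign now -1
(59/9) = (5/9)   [reduce mod 9]
reciprocity: (5/9) = +1·(9/5) since 5 mod 4 = 1, 9 mod 4 = 1; sign now -1
(9/5) = (4/5)   [reduce mod 5]
4 = 2^2·1; (2/5) = -1 since 5 mod 8 = 5, so (4/5) = (-1)^2·(1/5); sign now -1
(1/5) = 1; final value = sign = -1

-1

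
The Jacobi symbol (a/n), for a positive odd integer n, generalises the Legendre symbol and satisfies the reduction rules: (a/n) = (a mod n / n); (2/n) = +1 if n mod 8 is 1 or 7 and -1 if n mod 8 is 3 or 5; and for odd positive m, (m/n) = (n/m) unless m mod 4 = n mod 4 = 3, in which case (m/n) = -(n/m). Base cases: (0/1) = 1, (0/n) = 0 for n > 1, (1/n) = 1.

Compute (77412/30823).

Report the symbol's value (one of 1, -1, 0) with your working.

1

(77412/30823): 77412 mod 30823 = 15766, so (77412/30823) = (15766/30823)
factor out 2^1: 15766 = 2^1·7883; with 30823 mod 8 = 7, (2/30823) = +1; sign now +1; continue with (7883/30823)
flip (7883/30823) -> (30823/7883): both odd, 7883 mod 4 = 3, 30823 mod 4 = 3, so the flip contributes -1; sign now -1
(30823/7883): 30823 mod 7883 = 7174, so (30823/7883) = (7174/7883)
factor out 2^1: 7174 = 2^1·3587; with 7883 mod 8 = 3, (2/7883) = -1; sign now +1; continue with (3587/7883)
flip (3587/7883) -> (7883/3587): both odd, 3587 mod 4 = 3, 7883 mod 4 = 3, so the flip contributes -1; sign now -1
(7883/3587): 7883 mod 3587 = 709, so (7883/3587) = (709/3587)
flip (709/3587) -> (3587/709): both odd, 709 mod 4 = 1, 3587 mod 4 = 3, so the flip contributes +1; sign now -1
(3587/709): 3587 mod 709 = 42, so (3587/709) = (42/709)
factor out 2^1: 42 = 2^1·21; with 709 mod 8 = 5, (2/709) = -1; sign now +1; continue with (21/709)
flip (21/709) -> (709/21): both odd, 21 mod 4 = 1, 709 mod 4 = 1, so the flip contributes +1; sign now +1
(709/21): 709 mod 21 = 16, so (709/21) = (16/21)
factor out 2^4: 16 = 2^4·1; with 21 mod 8 = 5, (2/21) = -1; sign now +1; continue with (1/21)
reached (1/21) = 1, so the symbol is +1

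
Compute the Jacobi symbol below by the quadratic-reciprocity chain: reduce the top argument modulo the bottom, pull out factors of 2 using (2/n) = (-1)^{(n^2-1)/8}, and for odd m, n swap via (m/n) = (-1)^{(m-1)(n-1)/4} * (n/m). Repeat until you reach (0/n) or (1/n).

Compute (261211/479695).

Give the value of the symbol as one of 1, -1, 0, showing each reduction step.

flip (261211/479695) -> (479695/261211): both odd, 261211 mod 4 = 3, 479695 mod 4 = 3, so the flip contributes -1; sign now -1
(479695/261211): 479695 mod 261211 = 218484, so (479695/261211) = (218484/261211)
factor out 2^2: 218484 = 2^2·54621; with 261211 mod 8 = 3, (2/261211) = -1; sign now -1; continue with (54621/261211)
flip (54621/261211) -> (261211/54621): both odd, 54621 mod 4 = 1, 261211 mod 4 = 3, so the flip contributes +1; sign now -1
(261211/54621): 261211 mod 54621 = 42727, so (261211/54621) = (42727/54621)
flip (42727/54621) -> (54621/42727): both odd, 42727 mod 4 = 3, 54621 mod 4 = 1, so the flip contributes +1; sign now -1
(54621/42727): 54621 mod 42727 = 11894, so (54621/42727) = (11894/42727)
factor out 2^1: 11894 = 2^1·5947; with 42727 mod 8 = 7, (2/42727) = +1; sign now -1; continue with (5947/42727)
flip (5947/42727) -> (42727/5947): both odd, 5947 mod 4 = 3, 42727 mod 4 = 3, so the flip contributes -1; sign now +1
(42727/5947): 42727 mod 5947 = 1098, so (42727/5947) = (1098/5947)
factor out 2^1: 1098 = 2^1·549; with 5947 mod 8 = 3, (2/5947) = -1; sign now -1; continue with (549/5947)
flip (549/5947) -> (5947/549): both odd, 549 mod 4 = 1, 5947 mod 4 = 3, so the flip contributes +1; sign now -1
(5947/549): 5947 mod 549 = 457, so (5947/549) = (457/549)
flip (457/549) -> (549/457): both odd, 457 mod 4 = 1, 549 mod 4 = 1, so the flip contributes +1; sign now -1
(549/457): 549 mod 457 = 92, so (549/457) = (92/457)
factor out 2^2: 92 = 2^2·23; with 457 mod 8 = 1, (2/457) = +1; sign now -1; continue with (23/457)
flip (23/457) -> (457/23): both odd, 23 mod 4 = 3, 457 mod 4 = 1, so the flip contributes +1; sign now -1
(457/23): 457 mod 23 = 20, so (457/23) = (20/23)
factor out 2^2: 20 = 2^2·5; with 23 mod 8 = 7, (2/23) = +1; sign now -1; continue with (5/23)
flip (5/23) -> (23/5): both odd, 5 mod 4 = 1, 23 mod 4 = 3, so the flip contributes +1; sign now -1
(23/5): 23 mod 5 = 3, so (23/5) = (3/5)
flip (3/5) -> (5/3): both odd, 3 mod 4 = 3, 5 mod 4 = 1, so the flip contributes +1; sign now -1
(5/3): 5 mod 3 = 2, so (5/3) = (2/3)
factor out 2^1: 2 = 2^1·1; with 3 mod 8 = 3, (2/3) = -1; sign now +1; continue with (1/3)
reached (1/3) = 1, so the symbol is +1

1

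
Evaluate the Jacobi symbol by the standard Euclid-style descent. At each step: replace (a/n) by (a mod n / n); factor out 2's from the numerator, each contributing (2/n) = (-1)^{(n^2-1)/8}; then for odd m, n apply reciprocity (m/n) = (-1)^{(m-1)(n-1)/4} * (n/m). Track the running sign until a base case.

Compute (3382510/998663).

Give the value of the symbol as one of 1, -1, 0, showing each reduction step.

1

(3382510/998663): 3382510 mod 998663 = 386521, so (3382510/998663) = (386521/998663)
flip (386521/998663) -> (998663/386521): both odd, 386521 mod 4 = 1, 998663 mod 4 = 3, so the flip contributes +1; sign now +1
(998663/386521): 998663 mod 386521 = 225621, so (998663/386521) = (225621/386521)
flip (225621/386521) -> (386521/225621): both odd, 225621 mod 4 = 1, 386521 mod 4 = 1, so the flip contributes +1; sign now +1
(386521/225621): 386521 mod 225621 = 160900, so (386521/225621) = (160900/225621)
factor out 2^2: 160900 = 2^2·40225; with 225621 mod 8 = 5, (2/225621) = -1; sign now +1; continue with (40225/225621)
flip (40225/225621) -> (225621/40225): both odd, 40225 mod 4 = 1, 225621 mod 4 = 1, so the flip contributes +1; sign now +1
(225621/40225): 225621 mod 40225 = 24496, so (225621/40225) = (24496/40225)
factor out 2^4: 24496 = 2^4·1531; with 40225 mod 8 = 1, (2/40225) = +1; sign now +1; continue with (1531/40225)
flip (1531/40225) -> (40225/1531): both odd, 1531 mod 4 = 3, 40225 mod 4 = 1, so the flip contributes +1; sign now +1
(40225/1531): 40225 mod 1531 = 419, so (40225/1531) = (419/1531)
flip (419/1531) -> (1531/419): both odd, 419 mod 4 = 3, 1531 mod 4 = 3, so the flip contributes -1; sign now -1
(1531/419): 1531 mod 419 = 274, so (1531/419) = (274/419)
factor out 2^1: 274 = 2^1·137; with 419 mod 8 = 3, (2/419) = -1; sign now +1; continue with (137/419)
flip (137/419) -> (419/137): both odd, 137 mod 4 = 1, 419 mod 4 = 3, so the flip contributes +1; sign now +1
(419/137): 419 mod 137 = 8, so (419/137) = (8/137)
factor out 2^3: 8 = 2^3·1; with 137 mod 8 = 1, (2/137) = +1; sign now +1; continue with (1/137)
reached (1/137) = 1, so the symbol is +1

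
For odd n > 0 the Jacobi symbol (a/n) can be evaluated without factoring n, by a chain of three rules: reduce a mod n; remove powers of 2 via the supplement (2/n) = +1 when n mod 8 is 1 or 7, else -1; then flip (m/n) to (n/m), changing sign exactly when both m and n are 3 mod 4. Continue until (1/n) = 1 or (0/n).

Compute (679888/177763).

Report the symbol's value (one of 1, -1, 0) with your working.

1

(679888/177763): 679888 mod 177763 = 146599, so (679888/177763) = (146599/177763)
flip (146599/177763) -> (177763/146599): both odd, 146599 mod 4 = 3, 177763 mod 4 = 3, so the flip contributes -1; sign now -1
(177763/146599): 177763 mod 146599 = 31164, so (177763/146599) = (31164/146599)
factor out 2^2: 31164 = 2^2·7791; with 146599 mod 8 = 7, (2/146599) = +1; sign now -1; continue with (7791/146599)
flip (7791/146599) -> (146599/7791): both odd, 7791 mod 4 = 3, 146599 mod 4 = 3, so the flip contributes -1; sign now +1
(146599/7791): 146599 mod 7791 = 6361, so (146599/7791) = (6361/7791)
flip (6361/7791) -> (7791/6361): both odd, 6361 mod 4 = 1, 7791 mod 4 = 3, so the flip contributes +1; sign now +1
(7791/6361): 7791 mod 6361 = 1430, so (7791/6361) = (1430/6361)
factor out 2^1: 1430 = 2^1·715; with 6361 mod 8 = 1, (2/6361) = +1; sign now +1; continue with (715/6361)
flip (715/6361) -> (6361/715): both odd, 715 mod 4 = 3, 6361 mod 4 = 1, so the flip contributes +1; sign now +1
(6361/715): 6361 mod 715 = 641, so (6361/715) = (641/715)
flip (641/715) -> (715/641): both odd, 641 mod 4 = 1, 715 mod 4 = 3, so the flip contributes +1; sign now +1
(715/641): 715 mod 641 = 74, so (715/641) = (74/641)
factor out 2^1: 74 = 2^1·37; with 641 mod 8 = 1, (2/641) = +1; sign now +1; continue with (37/641)
flip (37/641) -> (641/37): both odd, 37 mod 4 = 1, 641 mod 4 = 1, so the flip contributes +1; sign now +1
(641/37): 641 mod 37 = 12, so (641/37) = (12/37)
factor out 2^2: 12 = 2^2·3; with 37 mod 8 = 5, (2/37) = -1; sign now +1; continue with (3/37)
flip (3/37) -> (37/3): both odd, 3 mod 4 = 3, 37 mod 4 = 1, so the flip contributes +1; sign now +1
(37/3): 37 mod 3 = 1, so (37/3) = (1/3)
reached (1/3) = 1, so the symbol is +1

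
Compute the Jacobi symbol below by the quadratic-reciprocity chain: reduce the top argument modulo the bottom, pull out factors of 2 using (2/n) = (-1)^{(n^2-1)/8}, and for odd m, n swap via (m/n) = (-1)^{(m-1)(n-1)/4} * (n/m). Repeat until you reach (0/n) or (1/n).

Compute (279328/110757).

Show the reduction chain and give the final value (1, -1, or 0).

-1

(279328/110757): 279328 mod 110757 = 57814, so (279328/110757) = (57814/110757)
factor out 2^1: 57814 = 2^1·28907; with 110757 mod 8 = 5, (2/110757) = -1; sign now -1; continue with (28907/110757)
flip (28907/110757) -> (110757/28907): both odd, 28907 mod 4 = 3, 110757 mod 4 = 1, so the flip contributes +1; sign now -1
(110757/28907): 110757 mod 28907 = 24036, so (110757/28907) = (24036/28907)
factor out 2^2: 24036 = 2^2·6009; with 28907 mod 8 = 3, (2/28907) = -1; sign now -1; continue with (6009/28907)
flip (6009/28907) -> (28907/6009): both odd, 6009 mod 4 = 1, 28907 mod 4 = 3, so the flip contributes +1; sign now -1
(28907/6009): 28907 mod 6009 = 4871, so (28907/6009) = (4871/6009)
flip (4871/6009) -> (6009/4871): both odd, 4871 mod 4 = 3, 6009 mod 4 = 1, so the flip contributes +1; sign now -1
(6009/4871): 6009 mod 4871 = 1138, so (6009/4871) = (1138/4871)
factor out 2^1: 1138 = 2^1·569; with 4871 mod 8 = 7, (2/4871) = +1; sign now -1; continue with (569/4871)
flip (569/4871) -> (4871/569): both odd, 569 mod 4 = 1, 4871 mod 4 = 3, so the flip contributes +1; sign now -1
(4871/569): 4871 mod 569 = 319, so (4871/569) = (319/569)
flip (319/569) -> (569/319): both odd, 319 mod 4 = 3, 569 mod 4 = 1, so the flip contributes +1; sign now -1
(569/319): 569 mod 319 = 250, so (569/319) = (250/319)
factor out 2^1: 250 = 2^1·125; with 319 mod 8 = 7, (2/319) = +1; sign now -1; continue with (125/319)
flip (125/319) -> (319/125): both odd, 125 mod 4 = 1, 319 mod 4 = 3, so the flip contributes +1; sign now -1
(319/125): 319 mod 125 = 69, so (319/125) = (69/125)
flip (69/125) -> (125/69): both odd, 69 mod 4 = 1, 125 mod 4 = 1, so the flip contributes +1; sign now -1
(125/69): 125 mod 69 = 56, so (125/69) = (56/69)
factor out 2^3: 56 = 2^3·7; with 69 mod 8 = 5, (2/69) = -1; sign now +1; continue with (7/69)
flip (7/69) -> (69/7): both odd, 7 mod 4 = 3, 69 mod 4 = 1, so the flip contributes +1; sign now +1
(69/7): 69 mod 7 = 6, so (69/7) = (6/7)
factor out 2^1: 6 = 2^1·3; with 7 mod 8 = 7, (2/7) = +1; sign now +1; continue with (3/7)
flip (3/7) -> (7/3): both odd, 3 mod 4 = 3, 7 mod 4 = 3, so the flip contributes -1; sign now -1
(7/3): 7 mod 3 = 1, so (7/3) = (1/3)
reached (1/3) = 1, so the symbol is -1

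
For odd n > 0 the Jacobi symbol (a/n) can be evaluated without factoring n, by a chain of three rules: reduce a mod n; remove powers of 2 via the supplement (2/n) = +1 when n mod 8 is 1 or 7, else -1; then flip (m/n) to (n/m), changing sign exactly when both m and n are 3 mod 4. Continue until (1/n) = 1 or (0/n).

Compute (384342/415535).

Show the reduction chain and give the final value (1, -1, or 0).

-1

384342 = 2^1·192171; (2/415535) = +1 since 415535 mod 8 = 7, so (384342/415535) = (+1)^1·(192171/415535); sign now +1
reciprocity: (192171/415535) = -1·(415535/192171) since 192171 mod 4 = 3, 415535 mod 4 = 3; sign now -1
(415535/192171) = (31193/192171)   [reduce mod 192171]
reciprocity: (31193/192171) = +1·(192171/31193) since 31193 mod 4 = 1, 192171 mod 4 = 3; sign now -1
(192171/31193) = (5013/31193)   [reduce mod 31193]
reciprocity: (5013/31193) = +1·(31193/5013) since 5013 mod 4 = 1, 31193 mod 4 = 1; sign now -1
(31193/5013) = (1115/5013)   [reduce mod 5013]
reciprocity: (1115/5013) = +1·(5013/1115) since 1115 mod 4 = 3, 5013 mod 4 = 1; sign now -1
(5013/1115) = (553/1115)   [reduce mod 1115]
reciprocity: (553/1115) = +1·(1115/553) since 553 mod 4 = 1, 1115 mod 4 = 3; sign now -1
(1115/553) = (9/553)   [reduce mod 553]
reciprocity: (9/553) = +1·(553/9) since 9 mod 4 = 1, 553 mod 4 = 1; sign now -1
(553/9) = (4/9)   [reduce mod 9]
4 = 2^2·1; (2/9) = +1 since 9 mod 8 = 1, so (4/9) = (+1)^2·(1/9); sign now -1
(1/9) = 1; final value = sign = -1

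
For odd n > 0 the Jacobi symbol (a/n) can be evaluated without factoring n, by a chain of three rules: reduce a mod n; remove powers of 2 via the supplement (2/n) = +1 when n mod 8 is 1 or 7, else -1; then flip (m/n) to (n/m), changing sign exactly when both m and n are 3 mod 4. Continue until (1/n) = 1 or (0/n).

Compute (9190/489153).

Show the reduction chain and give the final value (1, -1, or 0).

-1

factor out 2^1: 9190 = 2^1·4595; with 489153 mod 8 = 1, (2/489153) = +1; sign now +1; continue with (4595/489153)
flip (4595/489153) -> (489153/4595): both odd, 4595 mod 4 = 3, 489153 mod 4 = 1, so the flip contributes +1; sign now +1
(489153/4595): 489153 mod 4595 = 2083, so (489153/4595) = (2083/4595)
flip (2083/4595) -> (4595/2083): both odd, 2083 mod 4 = 3, 4595 mod 4 = 3, so the flip contributes -1; sign now -1
(4595/2083): 4595 mod 2083 = 429, so (4595/2083) = (429/2083)
flip (429/2083) -> (2083/429): both odd, 429 mod 4 = 1, 2083 mod 4 = 3, so the flip contributes +1; sign now -1
(2083/429): 2083 mod 429 = 367, so (2083/429) = (367/429)
flip (367/429) -> (429/367): both odd, 367 mod 4 = 3, 429 mod 4 = 1, so the flip contributes +1; sign now -1
(429/367): 429 mod 367 = 62, so (429/367) = (62/367)
factor out 2^1: 62 = 2^1·31; with 367 mod 8 = 7, (2/367) = +1; sign now -1; continue with (31/367)
flip (31/367) -> (367/31): both odd, 31 mod 4 = 3, 367 mod 4 = 3, so the flip contributes -1; sign now +1
(367/31): 367 mod 31 = 26, so (367/31) = (26/31)
factor out 2^1: 26 = 2^1·13; with 31 mod 8 = 7, (2/31) = +1; sign now +1; continue with (13/31)
flip (13/31) -> (31/13): both odd, 13 mod 4 = 1, 31 mod 4 = 3, so the flip contributes +1; sign now +1
(31/13): 31 mod 13 = 5, so (31/13) = (5/13)
flip (5/13) -> (13/5): both odd, 5 mod 4 = 1, 13 mod 4 = 1, so the flip contributes +1; sign now +1
(13/5): 13 mod 5 = 3, so (13/5) = (3/5)
flip (3/5) -> (5/3): both odd, 3 mod 4 = 3, 5 mod 4 = 1, so the flip contributes +1; sign now +1
(5/3): 5 mod 3 = 2, so (5/3) = (2/3)
factor out 2^1: 2 = 2^1·1; with 3 mod 8 = 3, (2/3) = -1; sign now -1; continue with (1/3)
reached (1/3) = 1, so the symbol is -1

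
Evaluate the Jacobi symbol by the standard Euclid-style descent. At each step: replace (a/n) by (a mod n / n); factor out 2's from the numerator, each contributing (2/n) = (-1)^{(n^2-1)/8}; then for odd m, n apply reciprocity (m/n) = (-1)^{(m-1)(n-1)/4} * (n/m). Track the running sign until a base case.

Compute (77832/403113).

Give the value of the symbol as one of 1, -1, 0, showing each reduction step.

0

factor out 2^3: 77832 = 2^3·9729; with 403113 mod 8 = 1, (2/403113) = +1; sign now +1; continue with (9729/403113)
flip (9729/403113) -> (403113/9729): both odd, 9729 mod 4 = 1, 403113 mod 4 = 1, so the flip contributes +1; sign now +1
(403113/9729): 403113 mod 9729 = 4224, so (403113/9729) = (4224/9729)
factor out 2^7: 4224 = 2^7·33; with 9729 mod 8 = 1, (2/9729) = +1; sign now +1; continue with (33/9729)
flip (33/9729) -> (9729/33): both odd, 33 mod 4 = 1, 9729 mod 4 = 1, so the flip contributes +1; sign now +1
(9729/33): 9729 mod 33 = 27, so (9729/33) = (27/33)
flip (27/33) -> (33/27): both odd, 27 mod 4 = 3, 33 mod 4 = 1, so the flip contributes +1; sign now +1
(33/27): 33 mod 27 = 6, so (33/27) = (6/27)
factor out 2^1: 6 = 2^1·3; with 27 mod 8 = 3, (2/27) = -1; sign now -1; continue with (3/27)
flip (3/27) -> (27/3): both odd, 3 mod 4 = 3, 27 mod 4 = 3, so the flip contributes -1; sign now +1
(27/3): 27 mod 3 = 0, so (27/3) = (0/3)
reached (0/3); gcd(a, n) > 1, so (0/3) = 0 and the symbol is 0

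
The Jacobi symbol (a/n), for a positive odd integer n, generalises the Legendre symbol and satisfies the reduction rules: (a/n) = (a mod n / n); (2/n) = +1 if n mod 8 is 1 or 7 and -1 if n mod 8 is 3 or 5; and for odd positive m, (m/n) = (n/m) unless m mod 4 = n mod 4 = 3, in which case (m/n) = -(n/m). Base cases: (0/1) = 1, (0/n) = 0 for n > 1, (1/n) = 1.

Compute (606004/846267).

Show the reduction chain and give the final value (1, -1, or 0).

-1

factor out 2^2: 606004 = 2^2·151501; with 846267 mod 8 = 3, (2/846267) = -1; sign now +1; continue with (151501/846267)
flip (151501/846267) -> (846267/151501): both odd, 151501 mod 4 = 1, 846267 mod 4 = 3, so the flip contributes +1; sign now +1
(846267/151501): 846267 mod 151501 = 88762, so (846267/151501) = (88762/151501)
factor out 2^1: 88762 = 2^1·44381; with 151501 mod 8 = 5, (2/151501) = -1; sign now -1; continue with (44381/151501)
flip (44381/151501) -> (151501/44381): both odd, 44381 mod 4 = 1, 151501 mod 4 = 1, so the flip contributes +1; sign now -1
(151501/44381): 151501 mod 44381 = 18358, so (151501/44381) = (18358/44381)
factor out 2^1: 18358 = 2^1·9179; with 44381 mod 8 = 5, (2/44381) = -1; sign now +1; continue with (9179/44381)
flip (9179/44381) -> (44381/9179): both odd, 9179 mod 4 = 3, 44381 mod 4 = 1, so the flip contributes +1; sign now +1
(44381/9179): 44381 mod 9179 = 7665, so (44381/9179) = (7665/9179)
flip (7665/9179) -> (9179/7665): both odd, 7665 mod 4 = 1, 9179 mod 4 = 3, so the flip contributes +1; sign now +1
(9179/7665): 9179 mod 7665 = 1514, so (9179/7665) = (1514/7665)
factor out 2^1: 1514 = 2^1·757; with 7665 mod 8 = 1, (2/7665) = +1; sign now +1; continue with (757/7665)
flip (757/7665) -> (7665/757): both odd, 757 mod 4 = 1, 7665 mod 4 = 1, so the flip contributes +1; sign now +1
(7665/757): 7665 mod 757 = 95, so (7665/757) = (95/757)
flip (95/757) -> (757/95): both odd, 95 mod 4 = 3, 757 mod 4 = 1, so the flip contributes +1; sign now +1
(757/95): 757 mod 95 = 92, so (757/95) = (92/95)
factor out 2^2: 92 = 2^2·23; with 95 mod 8 = 7, (2/95) = +1; sign now +1; continue with (23/95)
flip (23/95) -> (95/23): both odd, 23 mod 4 = 3, 95 mod 4 = 3, so the flip contributes -1; sign now -1
(95/23): 95 mod 23 = 3, so (95/23) = (3/23)
flip (3/23) -> (23/3): both odd, 3 mod 4 = 3, 23 mod 4 = 3, so the flip contributes -1; sign now +1
(23/3): 23 mod 3 = 2, so (23/3) = (2/3)
factor out 2^1: 2 = 2^1·1; with 3 mod 8 = 3, (2/3) = -1; sign now -1; continue with (1/3)
reached (1/3) = 1, so the symbol is -1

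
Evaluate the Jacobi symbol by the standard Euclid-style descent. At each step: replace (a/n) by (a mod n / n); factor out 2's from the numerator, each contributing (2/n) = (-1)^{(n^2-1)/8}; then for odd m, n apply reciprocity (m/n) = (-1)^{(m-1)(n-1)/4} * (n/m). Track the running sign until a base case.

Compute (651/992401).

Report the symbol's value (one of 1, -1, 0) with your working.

reciprocity: (651/992401) = +1·(992401/651) since 651 mod 4 = 3, 992401 mod 4 = 1; sign now +1
(992401/651) = (277/651)   [reduce mod 651]
reciprocity: (277/651) = +1·(651/277) since 277 mod 4 = 1, 651 mod 4 = 3; sign now +1
(651/277) = (97/277)   [reduce mod 277]
reciprocity: (97/277) = +1·(277/97) since 97 mod 4 = 1, 277 mod 4 = 1; sign now +1
(277/97) = (83/97)   [reduce mod 97]
reciprocity: (83/97) = +1·(97/83) since 83 mod 4 = 3, 97 mod 4 = 1; sign now +1
(97/83) = (14/83)   [reduce mod 83]
14 = 2^1·7; (2/83) = -1 since 83 mod 8 = 3, so (14/83) = (-1)^1·(7/83); sign now -1
reciprocity: (7/83) = -1·(83/7) since 7 mod 4 = 3, 83 mod 4 = 3; sign now +1
(83/7) = (6/7)   [reduce mod 7]
6 = 2^1·3; (2/7) = +1 since 7 mod 8 = 7, so (6/7) = (+1)^1·(3/7); sign now +1
reciprocity: (3/7) = -1·(7/3) since 3 mod 4 = 3, 7 mod 4 = 3; sign now -1
(7/3) = (1/3)   [reduce mod 3]
(1/3) = 1; final value = sign = -1

-1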